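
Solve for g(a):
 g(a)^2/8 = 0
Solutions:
 g(a) = 0


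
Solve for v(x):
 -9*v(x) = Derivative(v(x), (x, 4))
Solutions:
 v(x) = (C1*sin(sqrt(6)*x/2) + C2*cos(sqrt(6)*x/2))*exp(-sqrt(6)*x/2) + (C3*sin(sqrt(6)*x/2) + C4*cos(sqrt(6)*x/2))*exp(sqrt(6)*x/2)


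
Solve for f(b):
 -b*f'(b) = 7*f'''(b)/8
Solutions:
 f(b) = C1 + Integral(C2*airyai(-2*7^(2/3)*b/7) + C3*airybi(-2*7^(2/3)*b/7), b)


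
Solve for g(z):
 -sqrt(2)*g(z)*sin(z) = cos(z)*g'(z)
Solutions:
 g(z) = C1*cos(z)^(sqrt(2))


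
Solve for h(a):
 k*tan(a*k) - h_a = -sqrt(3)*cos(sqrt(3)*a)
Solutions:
 h(a) = C1 + k*Piecewise((-log(cos(a*k))/k, Ne(k, 0)), (0, True)) + sin(sqrt(3)*a)


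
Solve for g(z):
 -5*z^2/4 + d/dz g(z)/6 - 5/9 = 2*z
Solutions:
 g(z) = C1 + 5*z^3/2 + 6*z^2 + 10*z/3


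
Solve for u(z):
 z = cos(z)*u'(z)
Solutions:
 u(z) = C1 + Integral(z/cos(z), z)


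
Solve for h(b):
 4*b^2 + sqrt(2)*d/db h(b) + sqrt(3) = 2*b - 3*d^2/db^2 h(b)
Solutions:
 h(b) = C1 + C2*exp(-sqrt(2)*b/3) - 2*sqrt(2)*b^3/3 + sqrt(2)*b^2/2 + 6*b^2 - 18*sqrt(2)*b - 3*b - sqrt(6)*b/2


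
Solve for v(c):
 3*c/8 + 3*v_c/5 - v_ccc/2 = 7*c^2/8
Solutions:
 v(c) = C1 + C2*exp(-sqrt(30)*c/5) + C3*exp(sqrt(30)*c/5) + 35*c^3/72 - 5*c^2/16 + 175*c/72


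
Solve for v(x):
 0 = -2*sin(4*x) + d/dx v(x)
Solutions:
 v(x) = C1 - cos(4*x)/2


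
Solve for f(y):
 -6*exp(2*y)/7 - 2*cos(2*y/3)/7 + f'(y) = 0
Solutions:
 f(y) = C1 + 3*exp(2*y)/7 + 3*sin(2*y/3)/7


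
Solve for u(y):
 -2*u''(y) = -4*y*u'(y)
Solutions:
 u(y) = C1 + C2*erfi(y)


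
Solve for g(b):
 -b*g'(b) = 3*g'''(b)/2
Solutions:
 g(b) = C1 + Integral(C2*airyai(-2^(1/3)*3^(2/3)*b/3) + C3*airybi(-2^(1/3)*3^(2/3)*b/3), b)


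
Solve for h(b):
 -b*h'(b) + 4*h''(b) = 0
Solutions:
 h(b) = C1 + C2*erfi(sqrt(2)*b/4)


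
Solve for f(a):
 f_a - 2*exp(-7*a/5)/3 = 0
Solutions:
 f(a) = C1 - 10*exp(-7*a/5)/21


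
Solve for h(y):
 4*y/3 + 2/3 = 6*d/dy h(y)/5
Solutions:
 h(y) = C1 + 5*y^2/9 + 5*y/9


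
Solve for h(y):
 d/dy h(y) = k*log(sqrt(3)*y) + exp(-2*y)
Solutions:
 h(y) = C1 + k*y*log(y) + k*y*(-1 + log(3)/2) - exp(-2*y)/2


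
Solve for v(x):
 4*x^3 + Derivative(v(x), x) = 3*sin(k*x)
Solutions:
 v(x) = C1 - x^4 - 3*cos(k*x)/k


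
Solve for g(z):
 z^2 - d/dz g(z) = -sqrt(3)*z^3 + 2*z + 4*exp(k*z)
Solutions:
 g(z) = C1 + sqrt(3)*z^4/4 + z^3/3 - z^2 - 4*exp(k*z)/k


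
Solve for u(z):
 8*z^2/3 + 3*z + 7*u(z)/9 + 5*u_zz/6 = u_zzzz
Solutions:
 u(z) = C1*exp(-sqrt(3)*z*sqrt(5 + sqrt(137))/6) + C2*exp(sqrt(3)*z*sqrt(5 + sqrt(137))/6) + C3*sin(sqrt(3)*z*sqrt(-5 + sqrt(137))/6) + C4*cos(sqrt(3)*z*sqrt(-5 + sqrt(137))/6) - 24*z^2/7 - 27*z/7 + 360/49


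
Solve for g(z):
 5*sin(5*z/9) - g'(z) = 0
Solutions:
 g(z) = C1 - 9*cos(5*z/9)


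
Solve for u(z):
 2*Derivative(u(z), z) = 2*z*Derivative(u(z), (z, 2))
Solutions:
 u(z) = C1 + C2*z^2


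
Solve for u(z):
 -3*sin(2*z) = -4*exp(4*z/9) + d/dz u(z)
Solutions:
 u(z) = C1 + 9*exp(4*z/9) + 3*cos(2*z)/2


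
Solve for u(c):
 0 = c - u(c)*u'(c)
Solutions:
 u(c) = -sqrt(C1 + c^2)
 u(c) = sqrt(C1 + c^2)


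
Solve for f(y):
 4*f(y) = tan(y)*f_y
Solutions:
 f(y) = C1*sin(y)^4


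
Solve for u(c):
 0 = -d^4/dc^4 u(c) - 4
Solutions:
 u(c) = C1 + C2*c + C3*c^2 + C4*c^3 - c^4/6


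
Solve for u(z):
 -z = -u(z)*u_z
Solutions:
 u(z) = -sqrt(C1 + z^2)
 u(z) = sqrt(C1 + z^2)


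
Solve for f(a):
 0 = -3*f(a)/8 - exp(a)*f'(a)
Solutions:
 f(a) = C1*exp(3*exp(-a)/8)


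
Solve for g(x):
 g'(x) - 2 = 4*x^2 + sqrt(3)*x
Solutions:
 g(x) = C1 + 4*x^3/3 + sqrt(3)*x^2/2 + 2*x


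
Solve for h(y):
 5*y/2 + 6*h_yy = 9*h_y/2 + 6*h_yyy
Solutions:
 h(y) = C1 + 5*y^2/18 + 20*y/27 + (C2*sin(sqrt(2)*y/2) + C3*cos(sqrt(2)*y/2))*exp(y/2)


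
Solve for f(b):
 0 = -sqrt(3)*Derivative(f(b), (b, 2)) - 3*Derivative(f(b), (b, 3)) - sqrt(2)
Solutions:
 f(b) = C1 + C2*b + C3*exp(-sqrt(3)*b/3) - sqrt(6)*b^2/6


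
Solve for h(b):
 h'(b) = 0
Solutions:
 h(b) = C1


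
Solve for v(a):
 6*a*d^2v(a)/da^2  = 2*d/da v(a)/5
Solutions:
 v(a) = C1 + C2*a^(16/15)


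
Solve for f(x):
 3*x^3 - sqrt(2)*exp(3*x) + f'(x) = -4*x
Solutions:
 f(x) = C1 - 3*x^4/4 - 2*x^2 + sqrt(2)*exp(3*x)/3


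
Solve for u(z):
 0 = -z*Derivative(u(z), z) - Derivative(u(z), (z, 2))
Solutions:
 u(z) = C1 + C2*erf(sqrt(2)*z/2)


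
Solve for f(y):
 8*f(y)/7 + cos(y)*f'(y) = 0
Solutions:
 f(y) = C1*(sin(y) - 1)^(4/7)/(sin(y) + 1)^(4/7)


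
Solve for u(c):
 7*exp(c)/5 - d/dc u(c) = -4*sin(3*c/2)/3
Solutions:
 u(c) = C1 + 7*exp(c)/5 - 8*cos(3*c/2)/9


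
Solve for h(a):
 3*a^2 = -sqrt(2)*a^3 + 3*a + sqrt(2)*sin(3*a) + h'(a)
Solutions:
 h(a) = C1 + sqrt(2)*a^4/4 + a^3 - 3*a^2/2 + sqrt(2)*cos(3*a)/3


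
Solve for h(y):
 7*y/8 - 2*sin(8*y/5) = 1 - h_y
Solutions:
 h(y) = C1 - 7*y^2/16 + y - 5*cos(8*y/5)/4


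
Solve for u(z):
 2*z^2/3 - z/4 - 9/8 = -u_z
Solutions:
 u(z) = C1 - 2*z^3/9 + z^2/8 + 9*z/8


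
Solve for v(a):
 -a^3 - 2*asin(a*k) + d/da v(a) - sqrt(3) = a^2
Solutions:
 v(a) = C1 + a^4/4 + a^3/3 + sqrt(3)*a + 2*Piecewise((a*asin(a*k) + sqrt(-a^2*k^2 + 1)/k, Ne(k, 0)), (0, True))


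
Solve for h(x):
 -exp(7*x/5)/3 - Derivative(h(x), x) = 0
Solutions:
 h(x) = C1 - 5*exp(7*x/5)/21


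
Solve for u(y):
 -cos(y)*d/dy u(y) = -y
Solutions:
 u(y) = C1 + Integral(y/cos(y), y)


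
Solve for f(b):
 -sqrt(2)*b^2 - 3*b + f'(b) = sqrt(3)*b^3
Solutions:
 f(b) = C1 + sqrt(3)*b^4/4 + sqrt(2)*b^3/3 + 3*b^2/2


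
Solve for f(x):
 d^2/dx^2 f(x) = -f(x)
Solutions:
 f(x) = C1*sin(x) + C2*cos(x)


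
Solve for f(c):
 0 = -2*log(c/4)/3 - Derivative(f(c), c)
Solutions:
 f(c) = C1 - 2*c*log(c)/3 + 2*c/3 + 4*c*log(2)/3


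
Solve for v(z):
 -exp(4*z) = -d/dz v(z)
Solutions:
 v(z) = C1 + exp(4*z)/4


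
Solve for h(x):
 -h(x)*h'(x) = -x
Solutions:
 h(x) = -sqrt(C1 + x^2)
 h(x) = sqrt(C1 + x^2)


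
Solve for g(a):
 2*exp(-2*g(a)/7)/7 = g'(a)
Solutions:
 g(a) = 7*log(-sqrt(C1 + 2*a)) - 7*log(7) + 7*log(2)/2
 g(a) = 7*log(C1 + 2*a)/2 - 7*log(7) + 7*log(2)/2


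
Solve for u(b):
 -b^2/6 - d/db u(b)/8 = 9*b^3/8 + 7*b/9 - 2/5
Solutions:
 u(b) = C1 - 9*b^4/4 - 4*b^3/9 - 28*b^2/9 + 16*b/5


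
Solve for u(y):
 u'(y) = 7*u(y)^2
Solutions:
 u(y) = -1/(C1 + 7*y)


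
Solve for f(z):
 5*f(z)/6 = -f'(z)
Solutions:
 f(z) = C1*exp(-5*z/6)


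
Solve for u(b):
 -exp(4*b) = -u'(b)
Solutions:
 u(b) = C1 + exp(4*b)/4


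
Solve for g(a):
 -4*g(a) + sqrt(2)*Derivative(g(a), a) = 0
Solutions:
 g(a) = C1*exp(2*sqrt(2)*a)


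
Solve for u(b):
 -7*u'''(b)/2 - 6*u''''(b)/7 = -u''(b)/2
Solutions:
 u(b) = C1 + C2*b + C3*exp(b*(-49 + sqrt(2737))/24) + C4*exp(-b*(49 + sqrt(2737))/24)


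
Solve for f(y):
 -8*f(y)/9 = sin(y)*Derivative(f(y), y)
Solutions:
 f(y) = C1*(cos(y) + 1)^(4/9)/(cos(y) - 1)^(4/9)


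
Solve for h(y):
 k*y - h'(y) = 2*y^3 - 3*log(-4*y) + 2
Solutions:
 h(y) = C1 + k*y^2/2 - y^4/2 + 3*y*log(-y) + y*(-5 + 6*log(2))


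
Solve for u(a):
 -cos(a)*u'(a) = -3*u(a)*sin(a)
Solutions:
 u(a) = C1/cos(a)^3


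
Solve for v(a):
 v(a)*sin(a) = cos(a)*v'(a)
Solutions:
 v(a) = C1/cos(a)


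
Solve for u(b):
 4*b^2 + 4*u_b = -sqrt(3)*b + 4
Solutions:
 u(b) = C1 - b^3/3 - sqrt(3)*b^2/8 + b


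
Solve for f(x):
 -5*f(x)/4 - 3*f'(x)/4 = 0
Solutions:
 f(x) = C1*exp(-5*x/3)


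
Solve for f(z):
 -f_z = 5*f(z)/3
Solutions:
 f(z) = C1*exp(-5*z/3)


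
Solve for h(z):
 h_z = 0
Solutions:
 h(z) = C1


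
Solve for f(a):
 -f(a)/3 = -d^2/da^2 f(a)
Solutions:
 f(a) = C1*exp(-sqrt(3)*a/3) + C2*exp(sqrt(3)*a/3)


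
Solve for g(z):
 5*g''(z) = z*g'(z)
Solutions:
 g(z) = C1 + C2*erfi(sqrt(10)*z/10)


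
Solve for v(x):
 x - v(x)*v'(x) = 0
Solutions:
 v(x) = -sqrt(C1 + x^2)
 v(x) = sqrt(C1 + x^2)


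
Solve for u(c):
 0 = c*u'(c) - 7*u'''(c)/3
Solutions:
 u(c) = C1 + Integral(C2*airyai(3^(1/3)*7^(2/3)*c/7) + C3*airybi(3^(1/3)*7^(2/3)*c/7), c)


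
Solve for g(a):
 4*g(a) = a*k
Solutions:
 g(a) = a*k/4


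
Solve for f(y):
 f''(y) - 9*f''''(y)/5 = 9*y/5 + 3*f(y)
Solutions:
 f(y) = -3*y/5 + (C1*sin(3^(3/4)*5^(1/4)*y*sin(atan(sqrt(515)/5)/2)/3) + C2*cos(3^(3/4)*5^(1/4)*y*sin(atan(sqrt(515)/5)/2)/3))*exp(-3^(3/4)*5^(1/4)*y*cos(atan(sqrt(515)/5)/2)/3) + (C3*sin(3^(3/4)*5^(1/4)*y*sin(atan(sqrt(515)/5)/2)/3) + C4*cos(3^(3/4)*5^(1/4)*y*sin(atan(sqrt(515)/5)/2)/3))*exp(3^(3/4)*5^(1/4)*y*cos(atan(sqrt(515)/5)/2)/3)


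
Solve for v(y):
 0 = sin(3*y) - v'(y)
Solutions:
 v(y) = C1 - cos(3*y)/3


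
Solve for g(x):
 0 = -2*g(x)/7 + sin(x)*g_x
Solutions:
 g(x) = C1*(cos(x) - 1)^(1/7)/(cos(x) + 1)^(1/7)


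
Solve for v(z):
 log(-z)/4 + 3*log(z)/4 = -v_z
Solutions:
 v(z) = C1 - z*log(z) + z*(1 - I*pi/4)


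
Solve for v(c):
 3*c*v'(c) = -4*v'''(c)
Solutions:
 v(c) = C1 + Integral(C2*airyai(-6^(1/3)*c/2) + C3*airybi(-6^(1/3)*c/2), c)


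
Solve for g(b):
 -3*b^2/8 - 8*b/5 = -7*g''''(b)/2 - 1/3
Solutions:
 g(b) = C1 + C2*b + C3*b^2 + C4*b^3 + b^6/3360 + 2*b^5/525 - b^4/252


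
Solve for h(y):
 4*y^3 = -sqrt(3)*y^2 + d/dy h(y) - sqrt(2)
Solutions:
 h(y) = C1 + y^4 + sqrt(3)*y^3/3 + sqrt(2)*y


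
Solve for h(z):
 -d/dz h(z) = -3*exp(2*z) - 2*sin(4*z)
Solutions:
 h(z) = C1 + 3*exp(2*z)/2 - cos(4*z)/2


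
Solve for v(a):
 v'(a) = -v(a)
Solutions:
 v(a) = C1*exp(-a)


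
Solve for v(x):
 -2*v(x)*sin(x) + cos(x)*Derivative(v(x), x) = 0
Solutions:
 v(x) = C1/cos(x)^2


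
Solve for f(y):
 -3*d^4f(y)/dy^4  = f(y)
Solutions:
 f(y) = (C1*sin(sqrt(2)*3^(3/4)*y/6) + C2*cos(sqrt(2)*3^(3/4)*y/6))*exp(-sqrt(2)*3^(3/4)*y/6) + (C3*sin(sqrt(2)*3^(3/4)*y/6) + C4*cos(sqrt(2)*3^(3/4)*y/6))*exp(sqrt(2)*3^(3/4)*y/6)


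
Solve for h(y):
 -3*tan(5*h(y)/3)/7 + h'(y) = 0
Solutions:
 h(y) = -3*asin(C1*exp(5*y/7))/5 + 3*pi/5
 h(y) = 3*asin(C1*exp(5*y/7))/5


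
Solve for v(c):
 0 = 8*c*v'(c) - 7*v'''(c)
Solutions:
 v(c) = C1 + Integral(C2*airyai(2*7^(2/3)*c/7) + C3*airybi(2*7^(2/3)*c/7), c)


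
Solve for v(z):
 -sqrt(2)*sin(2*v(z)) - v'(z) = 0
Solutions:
 v(z) = pi - acos((-C1 - exp(4*sqrt(2)*z))/(C1 - exp(4*sqrt(2)*z)))/2
 v(z) = acos((-C1 - exp(4*sqrt(2)*z))/(C1 - exp(4*sqrt(2)*z)))/2


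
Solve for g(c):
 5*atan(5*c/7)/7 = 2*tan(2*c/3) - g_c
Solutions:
 g(c) = C1 - 5*c*atan(5*c/7)/7 + log(25*c^2 + 49)/2 - 3*log(cos(2*c/3))


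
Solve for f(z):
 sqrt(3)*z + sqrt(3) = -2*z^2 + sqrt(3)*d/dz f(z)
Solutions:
 f(z) = C1 + 2*sqrt(3)*z^3/9 + z^2/2 + z


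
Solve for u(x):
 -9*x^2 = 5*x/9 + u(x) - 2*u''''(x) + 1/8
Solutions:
 u(x) = C1*exp(-2^(3/4)*x/2) + C2*exp(2^(3/4)*x/2) + C3*sin(2^(3/4)*x/2) + C4*cos(2^(3/4)*x/2) - 9*x^2 - 5*x/9 - 1/8


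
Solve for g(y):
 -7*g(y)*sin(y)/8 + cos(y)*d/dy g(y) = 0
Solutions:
 g(y) = C1/cos(y)^(7/8)


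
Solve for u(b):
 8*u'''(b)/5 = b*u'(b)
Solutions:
 u(b) = C1 + Integral(C2*airyai(5^(1/3)*b/2) + C3*airybi(5^(1/3)*b/2), b)


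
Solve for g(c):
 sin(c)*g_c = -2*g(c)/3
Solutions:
 g(c) = C1*(cos(c) + 1)^(1/3)/(cos(c) - 1)^(1/3)


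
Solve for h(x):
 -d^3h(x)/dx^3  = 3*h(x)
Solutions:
 h(x) = C3*exp(-3^(1/3)*x) + (C1*sin(3^(5/6)*x/2) + C2*cos(3^(5/6)*x/2))*exp(3^(1/3)*x/2)


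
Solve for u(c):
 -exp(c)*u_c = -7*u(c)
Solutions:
 u(c) = C1*exp(-7*exp(-c))


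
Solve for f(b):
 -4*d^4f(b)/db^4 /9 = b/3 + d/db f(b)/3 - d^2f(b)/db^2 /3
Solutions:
 f(b) = C1 + C2*exp(b*((2*sqrt(2) + 3)^(-1/3) + (2*sqrt(2) + 3)^(1/3))/4)*sin(sqrt(3)*b*(-(2*sqrt(2) + 3)^(1/3) + (2*sqrt(2) + 3)^(-1/3))/4) + C3*exp(b*((2*sqrt(2) + 3)^(-1/3) + (2*sqrt(2) + 3)^(1/3))/4)*cos(sqrt(3)*b*(-(2*sqrt(2) + 3)^(1/3) + (2*sqrt(2) + 3)^(-1/3))/4) + C4*exp(-b*((2*sqrt(2) + 3)^(-1/3) + (2*sqrt(2) + 3)^(1/3))/2) - b^2/2 - b


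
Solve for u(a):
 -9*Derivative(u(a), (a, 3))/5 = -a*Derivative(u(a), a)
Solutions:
 u(a) = C1 + Integral(C2*airyai(15^(1/3)*a/3) + C3*airybi(15^(1/3)*a/3), a)


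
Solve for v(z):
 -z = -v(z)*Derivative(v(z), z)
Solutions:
 v(z) = -sqrt(C1 + z^2)
 v(z) = sqrt(C1 + z^2)


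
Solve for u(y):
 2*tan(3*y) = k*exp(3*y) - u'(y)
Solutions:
 u(y) = C1 + k*exp(3*y)/3 + 2*log(cos(3*y))/3


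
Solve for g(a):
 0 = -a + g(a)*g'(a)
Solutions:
 g(a) = -sqrt(C1 + a^2)
 g(a) = sqrt(C1 + a^2)


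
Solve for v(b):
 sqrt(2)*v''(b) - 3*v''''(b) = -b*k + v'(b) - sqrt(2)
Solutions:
 v(b) = C1 + C2*exp(b*(2*2^(5/6)/(sqrt(81 - 8*sqrt(2)) + 9)^(1/3) + 2^(2/3)*(sqrt(81 - 8*sqrt(2)) + 9)^(1/3))/12)*sin(sqrt(3)*b*(-2*2^(5/6)/(sqrt(81 - 8*sqrt(2)) + 9)^(1/3) + 2^(2/3)*(sqrt(81 - 8*sqrt(2)) + 9)^(1/3))/12) + C3*exp(b*(2*2^(5/6)/(sqrt(81 - 8*sqrt(2)) + 9)^(1/3) + 2^(2/3)*(sqrt(81 - 8*sqrt(2)) + 9)^(1/3))/12)*cos(sqrt(3)*b*(-2*2^(5/6)/(sqrt(81 - 8*sqrt(2)) + 9)^(1/3) + 2^(2/3)*(sqrt(81 - 8*sqrt(2)) + 9)^(1/3))/12) + C4*exp(-b*(2*2^(5/6)/(sqrt(81 - 8*sqrt(2)) + 9)^(1/3) + 2^(2/3)*(sqrt(81 - 8*sqrt(2)) + 9)^(1/3))/6) + b^2*k/2 + sqrt(2)*b*k + sqrt(2)*b


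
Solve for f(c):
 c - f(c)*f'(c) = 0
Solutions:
 f(c) = -sqrt(C1 + c^2)
 f(c) = sqrt(C1 + c^2)


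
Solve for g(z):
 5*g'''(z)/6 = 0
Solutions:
 g(z) = C1 + C2*z + C3*z^2


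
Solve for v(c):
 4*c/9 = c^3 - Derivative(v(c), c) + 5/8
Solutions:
 v(c) = C1 + c^4/4 - 2*c^2/9 + 5*c/8


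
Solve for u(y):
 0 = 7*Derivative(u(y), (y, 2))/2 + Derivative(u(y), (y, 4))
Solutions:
 u(y) = C1 + C2*y + C3*sin(sqrt(14)*y/2) + C4*cos(sqrt(14)*y/2)


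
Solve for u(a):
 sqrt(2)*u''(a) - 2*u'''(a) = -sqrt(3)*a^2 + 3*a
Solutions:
 u(a) = C1 + C2*a + C3*exp(sqrt(2)*a/2) - sqrt(6)*a^4/24 + a^3*(-4*sqrt(3) + 3*sqrt(2))/12 + a^2*(3/2 - sqrt(6))


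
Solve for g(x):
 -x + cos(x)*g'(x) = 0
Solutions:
 g(x) = C1 + Integral(x/cos(x), x)


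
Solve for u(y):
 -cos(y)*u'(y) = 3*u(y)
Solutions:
 u(y) = C1*(sin(y) - 1)^(3/2)/(sin(y) + 1)^(3/2)


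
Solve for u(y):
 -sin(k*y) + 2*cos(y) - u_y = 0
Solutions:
 u(y) = C1 + 2*sin(y) + cos(k*y)/k


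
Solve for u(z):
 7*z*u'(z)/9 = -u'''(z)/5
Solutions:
 u(z) = C1 + Integral(C2*airyai(-105^(1/3)*z/3) + C3*airybi(-105^(1/3)*z/3), z)


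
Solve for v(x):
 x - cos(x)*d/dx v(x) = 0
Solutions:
 v(x) = C1 + Integral(x/cos(x), x)


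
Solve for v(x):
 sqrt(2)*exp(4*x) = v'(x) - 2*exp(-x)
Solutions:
 v(x) = C1 + sqrt(2)*exp(4*x)/4 - 2*exp(-x)


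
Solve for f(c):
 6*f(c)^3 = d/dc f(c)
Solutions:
 f(c) = -sqrt(2)*sqrt(-1/(C1 + 6*c))/2
 f(c) = sqrt(2)*sqrt(-1/(C1 + 6*c))/2


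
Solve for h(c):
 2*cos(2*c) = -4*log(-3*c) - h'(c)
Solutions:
 h(c) = C1 - 4*c*log(-c) - 4*c*log(3) + 4*c - sin(2*c)


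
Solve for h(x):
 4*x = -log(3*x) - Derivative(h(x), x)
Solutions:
 h(x) = C1 - 2*x^2 - x*log(x) - x*log(3) + x


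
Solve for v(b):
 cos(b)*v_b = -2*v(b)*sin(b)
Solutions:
 v(b) = C1*cos(b)^2


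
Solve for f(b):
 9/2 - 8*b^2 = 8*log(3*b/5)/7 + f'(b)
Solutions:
 f(b) = C1 - 8*b^3/3 - 8*b*log(b)/7 - 8*b*log(3)/7 + 8*b*log(5)/7 + 79*b/14


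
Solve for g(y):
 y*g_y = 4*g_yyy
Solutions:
 g(y) = C1 + Integral(C2*airyai(2^(1/3)*y/2) + C3*airybi(2^(1/3)*y/2), y)


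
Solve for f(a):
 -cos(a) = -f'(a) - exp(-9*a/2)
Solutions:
 f(a) = C1 + sin(a) + 2*exp(-9*a/2)/9


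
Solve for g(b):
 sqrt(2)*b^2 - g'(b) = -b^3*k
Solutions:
 g(b) = C1 + b^4*k/4 + sqrt(2)*b^3/3


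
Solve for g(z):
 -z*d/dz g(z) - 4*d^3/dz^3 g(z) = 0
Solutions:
 g(z) = C1 + Integral(C2*airyai(-2^(1/3)*z/2) + C3*airybi(-2^(1/3)*z/2), z)


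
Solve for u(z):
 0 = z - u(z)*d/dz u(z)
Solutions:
 u(z) = -sqrt(C1 + z^2)
 u(z) = sqrt(C1 + z^2)


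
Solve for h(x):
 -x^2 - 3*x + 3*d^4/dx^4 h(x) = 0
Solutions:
 h(x) = C1 + C2*x + C3*x^2 + C4*x^3 + x^6/1080 + x^5/120


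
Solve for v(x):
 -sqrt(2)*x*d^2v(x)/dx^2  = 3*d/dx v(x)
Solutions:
 v(x) = C1 + C2*x^(1 - 3*sqrt(2)/2)


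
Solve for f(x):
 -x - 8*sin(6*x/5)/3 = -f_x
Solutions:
 f(x) = C1 + x^2/2 - 20*cos(6*x/5)/9


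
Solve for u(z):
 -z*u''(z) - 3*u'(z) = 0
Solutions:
 u(z) = C1 + C2/z^2


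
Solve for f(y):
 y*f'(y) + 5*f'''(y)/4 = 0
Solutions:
 f(y) = C1 + Integral(C2*airyai(-10^(2/3)*y/5) + C3*airybi(-10^(2/3)*y/5), y)


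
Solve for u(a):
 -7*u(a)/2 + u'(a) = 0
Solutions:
 u(a) = C1*exp(7*a/2)


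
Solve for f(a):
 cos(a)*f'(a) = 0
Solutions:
 f(a) = C1


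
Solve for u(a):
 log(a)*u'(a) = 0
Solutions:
 u(a) = C1


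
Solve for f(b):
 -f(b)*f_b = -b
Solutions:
 f(b) = -sqrt(C1 + b^2)
 f(b) = sqrt(C1 + b^2)


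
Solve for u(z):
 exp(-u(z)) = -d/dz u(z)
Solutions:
 u(z) = log(C1 - z)


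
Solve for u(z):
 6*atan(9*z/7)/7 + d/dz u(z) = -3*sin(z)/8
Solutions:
 u(z) = C1 - 6*z*atan(9*z/7)/7 + log(81*z^2 + 49)/3 + 3*cos(z)/8


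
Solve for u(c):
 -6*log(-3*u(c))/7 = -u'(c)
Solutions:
 -7*Integral(1/(log(-_y) + log(3)), (_y, u(c)))/6 = C1 - c


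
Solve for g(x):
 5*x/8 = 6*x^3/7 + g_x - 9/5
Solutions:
 g(x) = C1 - 3*x^4/14 + 5*x^2/16 + 9*x/5


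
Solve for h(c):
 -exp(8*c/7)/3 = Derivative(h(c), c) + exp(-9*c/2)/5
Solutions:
 h(c) = C1 - 7*exp(8*c/7)/24 + 2*exp(-9*c/2)/45


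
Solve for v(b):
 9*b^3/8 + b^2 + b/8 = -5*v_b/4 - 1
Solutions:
 v(b) = C1 - 9*b^4/40 - 4*b^3/15 - b^2/20 - 4*b/5


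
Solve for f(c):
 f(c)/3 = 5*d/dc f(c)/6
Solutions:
 f(c) = C1*exp(2*c/5)


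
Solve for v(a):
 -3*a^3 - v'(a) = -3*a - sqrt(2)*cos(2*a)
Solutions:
 v(a) = C1 - 3*a^4/4 + 3*a^2/2 + sqrt(2)*sin(2*a)/2


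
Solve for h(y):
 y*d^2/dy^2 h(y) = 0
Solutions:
 h(y) = C1 + C2*y


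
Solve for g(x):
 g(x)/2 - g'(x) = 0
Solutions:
 g(x) = C1*exp(x/2)


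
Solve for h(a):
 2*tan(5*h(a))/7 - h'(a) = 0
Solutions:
 h(a) = -asin(C1*exp(10*a/7))/5 + pi/5
 h(a) = asin(C1*exp(10*a/7))/5


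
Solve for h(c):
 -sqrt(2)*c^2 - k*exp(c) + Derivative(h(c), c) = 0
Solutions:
 h(c) = C1 + sqrt(2)*c^3/3 + k*exp(c)


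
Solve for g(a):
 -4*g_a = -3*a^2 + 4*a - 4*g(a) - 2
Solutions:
 g(a) = C1*exp(a) - 3*a^2/4 - a/2 - 1


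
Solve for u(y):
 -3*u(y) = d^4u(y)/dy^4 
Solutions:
 u(y) = (C1*sin(sqrt(2)*3^(1/4)*y/2) + C2*cos(sqrt(2)*3^(1/4)*y/2))*exp(-sqrt(2)*3^(1/4)*y/2) + (C3*sin(sqrt(2)*3^(1/4)*y/2) + C4*cos(sqrt(2)*3^(1/4)*y/2))*exp(sqrt(2)*3^(1/4)*y/2)


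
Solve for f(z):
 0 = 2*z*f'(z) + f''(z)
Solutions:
 f(z) = C1 + C2*erf(z)


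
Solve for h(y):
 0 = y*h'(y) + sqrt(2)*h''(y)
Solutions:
 h(y) = C1 + C2*erf(2^(1/4)*y/2)


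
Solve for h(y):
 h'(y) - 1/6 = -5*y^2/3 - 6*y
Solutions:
 h(y) = C1 - 5*y^3/9 - 3*y^2 + y/6


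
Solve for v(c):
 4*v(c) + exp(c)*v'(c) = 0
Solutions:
 v(c) = C1*exp(4*exp(-c))


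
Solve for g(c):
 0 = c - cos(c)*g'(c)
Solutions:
 g(c) = C1 + Integral(c/cos(c), c)


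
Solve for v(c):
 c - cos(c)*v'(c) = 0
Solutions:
 v(c) = C1 + Integral(c/cos(c), c)


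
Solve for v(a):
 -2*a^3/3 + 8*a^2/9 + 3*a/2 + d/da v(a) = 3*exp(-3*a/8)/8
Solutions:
 v(a) = C1 + a^4/6 - 8*a^3/27 - 3*a^2/4 - 1/exp(a)^(3/8)


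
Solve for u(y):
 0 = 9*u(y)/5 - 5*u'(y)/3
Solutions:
 u(y) = C1*exp(27*y/25)


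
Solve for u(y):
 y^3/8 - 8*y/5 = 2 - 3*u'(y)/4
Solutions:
 u(y) = C1 - y^4/24 + 16*y^2/15 + 8*y/3


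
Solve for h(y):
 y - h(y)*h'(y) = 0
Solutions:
 h(y) = -sqrt(C1 + y^2)
 h(y) = sqrt(C1 + y^2)


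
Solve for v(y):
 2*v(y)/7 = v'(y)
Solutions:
 v(y) = C1*exp(2*y/7)


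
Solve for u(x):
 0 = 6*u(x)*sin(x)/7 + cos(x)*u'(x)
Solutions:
 u(x) = C1*cos(x)^(6/7)


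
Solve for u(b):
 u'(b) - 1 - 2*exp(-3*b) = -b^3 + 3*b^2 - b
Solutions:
 u(b) = C1 - b^4/4 + b^3 - b^2/2 + b - 2*exp(-3*b)/3


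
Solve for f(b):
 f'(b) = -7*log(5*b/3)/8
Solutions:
 f(b) = C1 - 7*b*log(b)/8 - 7*b*log(5)/8 + 7*b/8 + 7*b*log(3)/8


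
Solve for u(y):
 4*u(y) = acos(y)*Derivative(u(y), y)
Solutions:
 u(y) = C1*exp(4*Integral(1/acos(y), y))


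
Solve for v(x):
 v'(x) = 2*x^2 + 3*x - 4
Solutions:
 v(x) = C1 + 2*x^3/3 + 3*x^2/2 - 4*x


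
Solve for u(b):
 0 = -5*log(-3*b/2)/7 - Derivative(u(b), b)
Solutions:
 u(b) = C1 - 5*b*log(-b)/7 + 5*b*(-log(3) + log(2) + 1)/7


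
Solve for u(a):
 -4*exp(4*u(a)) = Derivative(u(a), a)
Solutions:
 u(a) = log(-I*(1/(C1 + 16*a))^(1/4))
 u(a) = log(I*(1/(C1 + 16*a))^(1/4))
 u(a) = log(-(1/(C1 + 16*a))^(1/4))
 u(a) = log(1/(C1 + 16*a))/4


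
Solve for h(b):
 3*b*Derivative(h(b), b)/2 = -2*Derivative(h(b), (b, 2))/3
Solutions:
 h(b) = C1 + C2*erf(3*sqrt(2)*b/4)


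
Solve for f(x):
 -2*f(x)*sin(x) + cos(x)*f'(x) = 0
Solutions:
 f(x) = C1/cos(x)^2


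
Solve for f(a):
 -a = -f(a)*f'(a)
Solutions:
 f(a) = -sqrt(C1 + a^2)
 f(a) = sqrt(C1 + a^2)


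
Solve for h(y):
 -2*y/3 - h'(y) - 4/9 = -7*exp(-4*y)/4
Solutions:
 h(y) = C1 - y^2/3 - 4*y/9 - 7*exp(-4*y)/16


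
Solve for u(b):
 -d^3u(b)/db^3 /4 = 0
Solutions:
 u(b) = C1 + C2*b + C3*b^2


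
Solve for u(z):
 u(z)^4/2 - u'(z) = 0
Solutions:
 u(z) = 2^(1/3)*(-1/(C1 + 3*z))^(1/3)
 u(z) = 2^(1/3)*(-1/(C1 + z))^(1/3)*(-3^(2/3) - 3*3^(1/6)*I)/6
 u(z) = 2^(1/3)*(-1/(C1 + z))^(1/3)*(-3^(2/3) + 3*3^(1/6)*I)/6


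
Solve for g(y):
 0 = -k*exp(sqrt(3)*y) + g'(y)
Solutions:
 g(y) = C1 + sqrt(3)*k*exp(sqrt(3)*y)/3


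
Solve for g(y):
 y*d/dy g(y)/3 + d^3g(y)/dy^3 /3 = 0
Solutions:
 g(y) = C1 + Integral(C2*airyai(-y) + C3*airybi(-y), y)


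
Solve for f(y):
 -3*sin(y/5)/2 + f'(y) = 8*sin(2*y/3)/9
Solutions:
 f(y) = C1 - 15*cos(y/5)/2 - 4*cos(2*y/3)/3


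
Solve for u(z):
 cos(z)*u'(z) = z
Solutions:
 u(z) = C1 + Integral(z/cos(z), z)


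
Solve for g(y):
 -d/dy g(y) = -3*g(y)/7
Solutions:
 g(y) = C1*exp(3*y/7)


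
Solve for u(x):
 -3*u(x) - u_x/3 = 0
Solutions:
 u(x) = C1*exp(-9*x)


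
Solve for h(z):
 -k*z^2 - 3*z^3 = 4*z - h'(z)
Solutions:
 h(z) = C1 + k*z^3/3 + 3*z^4/4 + 2*z^2


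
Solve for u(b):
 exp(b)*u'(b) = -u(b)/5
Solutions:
 u(b) = C1*exp(exp(-b)/5)


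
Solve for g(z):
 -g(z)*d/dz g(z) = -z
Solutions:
 g(z) = -sqrt(C1 + z^2)
 g(z) = sqrt(C1 + z^2)


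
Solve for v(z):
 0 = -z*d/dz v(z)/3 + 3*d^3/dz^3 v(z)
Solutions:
 v(z) = C1 + Integral(C2*airyai(3^(1/3)*z/3) + C3*airybi(3^(1/3)*z/3), z)


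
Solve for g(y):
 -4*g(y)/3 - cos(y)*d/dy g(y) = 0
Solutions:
 g(y) = C1*(sin(y) - 1)^(2/3)/(sin(y) + 1)^(2/3)


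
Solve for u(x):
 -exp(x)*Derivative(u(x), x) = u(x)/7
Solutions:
 u(x) = C1*exp(exp(-x)/7)


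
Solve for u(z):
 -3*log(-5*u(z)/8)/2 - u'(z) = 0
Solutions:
 2*Integral(1/(log(-_y) - 3*log(2) + log(5)), (_y, u(z)))/3 = C1 - z


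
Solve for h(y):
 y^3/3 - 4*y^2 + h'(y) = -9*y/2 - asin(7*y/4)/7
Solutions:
 h(y) = C1 - y^4/12 + 4*y^3/3 - 9*y^2/4 - y*asin(7*y/4)/7 - sqrt(16 - 49*y^2)/49


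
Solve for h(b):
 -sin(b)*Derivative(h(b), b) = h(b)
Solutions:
 h(b) = C1*sqrt(cos(b) + 1)/sqrt(cos(b) - 1)


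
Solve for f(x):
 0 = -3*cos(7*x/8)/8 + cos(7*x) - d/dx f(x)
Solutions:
 f(x) = C1 - 3*sin(7*x/8)/7 + sin(7*x)/7


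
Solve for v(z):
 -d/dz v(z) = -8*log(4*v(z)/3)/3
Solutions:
 -3*Integral(1/(log(_y) - log(3) + 2*log(2)), (_y, v(z)))/8 = C1 - z


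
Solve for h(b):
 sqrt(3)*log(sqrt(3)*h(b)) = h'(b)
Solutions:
 -2*sqrt(3)*Integral(1/(2*log(_y) + log(3)), (_y, h(b)))/3 = C1 - b


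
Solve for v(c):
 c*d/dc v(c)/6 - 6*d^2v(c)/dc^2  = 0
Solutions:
 v(c) = C1 + C2*erfi(sqrt(2)*c/12)


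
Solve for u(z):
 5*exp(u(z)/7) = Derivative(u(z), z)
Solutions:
 u(z) = 7*log(-1/(C1 + 5*z)) + 7*log(7)


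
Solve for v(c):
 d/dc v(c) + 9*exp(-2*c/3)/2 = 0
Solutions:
 v(c) = C1 + 27*exp(-2*c/3)/4


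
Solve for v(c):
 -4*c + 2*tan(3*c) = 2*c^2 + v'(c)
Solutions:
 v(c) = C1 - 2*c^3/3 - 2*c^2 - 2*log(cos(3*c))/3


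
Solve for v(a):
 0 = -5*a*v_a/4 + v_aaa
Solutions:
 v(a) = C1 + Integral(C2*airyai(10^(1/3)*a/2) + C3*airybi(10^(1/3)*a/2), a)


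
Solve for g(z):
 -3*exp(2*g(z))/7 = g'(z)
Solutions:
 g(z) = log(-sqrt(1/(C1 + 3*z))) - log(2) + log(14)/2
 g(z) = log(1/(C1 + 3*z))/2 - log(2) + log(14)/2


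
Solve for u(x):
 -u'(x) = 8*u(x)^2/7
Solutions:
 u(x) = 7/(C1 + 8*x)


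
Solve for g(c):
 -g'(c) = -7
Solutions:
 g(c) = C1 + 7*c


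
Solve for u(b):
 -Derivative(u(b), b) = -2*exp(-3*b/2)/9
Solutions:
 u(b) = C1 - 4*exp(-3*b/2)/27


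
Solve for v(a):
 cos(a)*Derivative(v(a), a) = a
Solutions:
 v(a) = C1 + Integral(a/cos(a), a)


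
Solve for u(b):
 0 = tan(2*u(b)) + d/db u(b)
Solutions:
 u(b) = -asin(C1*exp(-2*b))/2 + pi/2
 u(b) = asin(C1*exp(-2*b))/2


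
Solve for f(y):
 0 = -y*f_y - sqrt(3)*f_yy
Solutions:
 f(y) = C1 + C2*erf(sqrt(2)*3^(3/4)*y/6)


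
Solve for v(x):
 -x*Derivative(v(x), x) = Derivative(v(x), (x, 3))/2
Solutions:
 v(x) = C1 + Integral(C2*airyai(-2^(1/3)*x) + C3*airybi(-2^(1/3)*x), x)


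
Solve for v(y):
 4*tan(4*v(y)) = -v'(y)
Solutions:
 v(y) = -asin(C1*exp(-16*y))/4 + pi/4
 v(y) = asin(C1*exp(-16*y))/4


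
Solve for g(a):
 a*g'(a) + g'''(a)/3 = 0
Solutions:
 g(a) = C1 + Integral(C2*airyai(-3^(1/3)*a) + C3*airybi(-3^(1/3)*a), a)


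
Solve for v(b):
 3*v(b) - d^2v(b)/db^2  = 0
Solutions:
 v(b) = C1*exp(-sqrt(3)*b) + C2*exp(sqrt(3)*b)


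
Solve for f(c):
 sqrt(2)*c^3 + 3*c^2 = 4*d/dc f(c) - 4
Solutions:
 f(c) = C1 + sqrt(2)*c^4/16 + c^3/4 + c


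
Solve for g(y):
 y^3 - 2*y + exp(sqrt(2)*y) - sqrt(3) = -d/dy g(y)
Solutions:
 g(y) = C1 - y^4/4 + y^2 + sqrt(3)*y - sqrt(2)*exp(sqrt(2)*y)/2


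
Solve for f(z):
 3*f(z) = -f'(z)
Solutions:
 f(z) = C1*exp(-3*z)


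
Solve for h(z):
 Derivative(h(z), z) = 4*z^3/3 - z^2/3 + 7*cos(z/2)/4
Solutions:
 h(z) = C1 + z^4/3 - z^3/9 + 7*sin(z/2)/2


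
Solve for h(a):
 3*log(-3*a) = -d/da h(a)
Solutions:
 h(a) = C1 - 3*a*log(-a) + 3*a*(1 - log(3))


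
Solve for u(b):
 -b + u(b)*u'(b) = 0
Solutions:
 u(b) = -sqrt(C1 + b^2)
 u(b) = sqrt(C1 + b^2)


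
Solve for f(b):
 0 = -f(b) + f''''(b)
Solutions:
 f(b) = C1*exp(-b) + C2*exp(b) + C3*sin(b) + C4*cos(b)


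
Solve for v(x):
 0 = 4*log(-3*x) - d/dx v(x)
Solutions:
 v(x) = C1 + 4*x*log(-x) + 4*x*(-1 + log(3))


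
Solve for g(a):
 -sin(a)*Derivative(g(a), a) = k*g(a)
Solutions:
 g(a) = C1*exp(k*(-log(cos(a) - 1) + log(cos(a) + 1))/2)


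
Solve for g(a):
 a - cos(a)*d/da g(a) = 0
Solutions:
 g(a) = C1 + Integral(a/cos(a), a)


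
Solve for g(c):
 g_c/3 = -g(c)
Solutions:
 g(c) = C1*exp(-3*c)


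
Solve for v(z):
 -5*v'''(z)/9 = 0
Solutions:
 v(z) = C1 + C2*z + C3*z^2


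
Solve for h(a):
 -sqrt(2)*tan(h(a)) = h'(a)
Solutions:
 h(a) = pi - asin(C1*exp(-sqrt(2)*a))
 h(a) = asin(C1*exp(-sqrt(2)*a))


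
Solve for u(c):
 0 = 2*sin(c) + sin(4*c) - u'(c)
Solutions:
 u(c) = C1 - 2*cos(c) - cos(4*c)/4


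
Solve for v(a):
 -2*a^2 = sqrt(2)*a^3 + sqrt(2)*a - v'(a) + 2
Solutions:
 v(a) = C1 + sqrt(2)*a^4/4 + 2*a^3/3 + sqrt(2)*a^2/2 + 2*a


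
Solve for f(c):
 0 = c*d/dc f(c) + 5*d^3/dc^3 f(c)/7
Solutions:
 f(c) = C1 + Integral(C2*airyai(-5^(2/3)*7^(1/3)*c/5) + C3*airybi(-5^(2/3)*7^(1/3)*c/5), c)


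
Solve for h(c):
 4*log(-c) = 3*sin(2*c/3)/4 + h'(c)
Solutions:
 h(c) = C1 + 4*c*log(-c) - 4*c + 9*cos(2*c/3)/8


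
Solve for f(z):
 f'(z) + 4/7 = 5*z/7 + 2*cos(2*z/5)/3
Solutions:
 f(z) = C1 + 5*z^2/14 - 4*z/7 + 5*sin(2*z/5)/3


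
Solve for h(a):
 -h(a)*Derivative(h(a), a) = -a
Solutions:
 h(a) = -sqrt(C1 + a^2)
 h(a) = sqrt(C1 + a^2)


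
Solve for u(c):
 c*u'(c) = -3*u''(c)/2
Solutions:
 u(c) = C1 + C2*erf(sqrt(3)*c/3)


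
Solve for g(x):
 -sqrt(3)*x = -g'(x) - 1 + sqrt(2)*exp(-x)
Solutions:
 g(x) = C1 + sqrt(3)*x^2/2 - x - sqrt(2)*exp(-x)


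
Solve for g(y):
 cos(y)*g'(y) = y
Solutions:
 g(y) = C1 + Integral(y/cos(y), y)


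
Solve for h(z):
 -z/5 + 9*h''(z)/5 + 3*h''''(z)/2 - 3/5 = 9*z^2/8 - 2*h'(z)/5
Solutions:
 h(z) = C1 + C2*exp(z*(-3*12^(1/3)*5^(2/3)/(5 + sqrt(115))^(1/3) + 90^(1/3)*(5 + sqrt(115))^(1/3))/30)*sin(10^(1/3)*3^(1/6)*z*(10^(1/3)*3^(2/3)/(5 + sqrt(115))^(1/3) + (5 + sqrt(115))^(1/3))/10) + C3*exp(z*(-3*12^(1/3)*5^(2/3)/(5 + sqrt(115))^(1/3) + 90^(1/3)*(5 + sqrt(115))^(1/3))/30)*cos(10^(1/3)*3^(1/6)*z*(10^(1/3)*3^(2/3)/(5 + sqrt(115))^(1/3) + (5 + sqrt(115))^(1/3))/10) + C4*exp(-z*(-3*12^(1/3)*5^(2/3)/(5 + sqrt(115))^(1/3) + 90^(1/3)*(5 + sqrt(115))^(1/3))/15) + 15*z^3/16 - 397*z^2/32 + 3621*z/32


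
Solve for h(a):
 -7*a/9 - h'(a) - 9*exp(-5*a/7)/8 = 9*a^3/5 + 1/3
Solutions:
 h(a) = C1 - 9*a^4/20 - 7*a^2/18 - a/3 + 63*exp(-5*a/7)/40


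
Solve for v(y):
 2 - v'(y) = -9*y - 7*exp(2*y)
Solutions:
 v(y) = C1 + 9*y^2/2 + 2*y + 7*exp(2*y)/2


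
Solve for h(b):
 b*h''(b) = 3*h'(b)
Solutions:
 h(b) = C1 + C2*b^4


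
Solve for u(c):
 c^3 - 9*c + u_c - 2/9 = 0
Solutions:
 u(c) = C1 - c^4/4 + 9*c^2/2 + 2*c/9


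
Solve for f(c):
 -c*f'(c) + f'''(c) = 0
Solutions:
 f(c) = C1 + Integral(C2*airyai(c) + C3*airybi(c), c)


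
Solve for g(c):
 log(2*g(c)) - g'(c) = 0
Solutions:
 -Integral(1/(log(_y) + log(2)), (_y, g(c))) = C1 - c


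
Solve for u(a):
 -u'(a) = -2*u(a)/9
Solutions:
 u(a) = C1*exp(2*a/9)


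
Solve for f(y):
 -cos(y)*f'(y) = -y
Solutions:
 f(y) = C1 + Integral(y/cos(y), y)


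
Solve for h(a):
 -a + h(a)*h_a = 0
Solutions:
 h(a) = -sqrt(C1 + a^2)
 h(a) = sqrt(C1 + a^2)


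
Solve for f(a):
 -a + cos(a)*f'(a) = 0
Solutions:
 f(a) = C1 + Integral(a/cos(a), a)


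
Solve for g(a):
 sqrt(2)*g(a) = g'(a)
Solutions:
 g(a) = C1*exp(sqrt(2)*a)


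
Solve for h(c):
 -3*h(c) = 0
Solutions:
 h(c) = 0


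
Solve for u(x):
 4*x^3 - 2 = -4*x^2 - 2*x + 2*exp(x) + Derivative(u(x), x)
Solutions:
 u(x) = C1 + x^4 + 4*x^3/3 + x^2 - 2*x - 2*exp(x)


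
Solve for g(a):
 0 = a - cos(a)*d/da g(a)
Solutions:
 g(a) = C1 + Integral(a/cos(a), a)


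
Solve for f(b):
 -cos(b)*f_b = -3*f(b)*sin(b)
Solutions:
 f(b) = C1/cos(b)^3


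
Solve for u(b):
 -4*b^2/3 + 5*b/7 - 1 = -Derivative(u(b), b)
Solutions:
 u(b) = C1 + 4*b^3/9 - 5*b^2/14 + b


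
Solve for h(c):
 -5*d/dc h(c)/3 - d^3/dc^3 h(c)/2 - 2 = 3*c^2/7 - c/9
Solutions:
 h(c) = C1 + C2*sin(sqrt(30)*c/3) + C3*cos(sqrt(30)*c/3) - 3*c^3/35 + c^2/30 - 183*c/175


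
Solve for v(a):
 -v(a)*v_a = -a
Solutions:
 v(a) = -sqrt(C1 + a^2)
 v(a) = sqrt(C1 + a^2)


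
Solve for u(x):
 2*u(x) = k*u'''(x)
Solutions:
 u(x) = C1*exp(2^(1/3)*x*(1/k)^(1/3)) + C2*exp(2^(1/3)*x*(-1 + sqrt(3)*I)*(1/k)^(1/3)/2) + C3*exp(-2^(1/3)*x*(1 + sqrt(3)*I)*(1/k)^(1/3)/2)


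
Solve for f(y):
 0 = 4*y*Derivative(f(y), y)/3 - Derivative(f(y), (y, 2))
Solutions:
 f(y) = C1 + C2*erfi(sqrt(6)*y/3)


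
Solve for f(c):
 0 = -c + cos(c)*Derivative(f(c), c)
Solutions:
 f(c) = C1 + Integral(c/cos(c), c)


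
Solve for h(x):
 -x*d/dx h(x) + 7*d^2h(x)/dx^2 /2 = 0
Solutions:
 h(x) = C1 + C2*erfi(sqrt(7)*x/7)


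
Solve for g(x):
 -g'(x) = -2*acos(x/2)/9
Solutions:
 g(x) = C1 + 2*x*acos(x/2)/9 - 2*sqrt(4 - x^2)/9


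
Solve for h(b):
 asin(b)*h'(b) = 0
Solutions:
 h(b) = C1


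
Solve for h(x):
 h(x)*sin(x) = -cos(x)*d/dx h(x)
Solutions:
 h(x) = C1*cos(x)


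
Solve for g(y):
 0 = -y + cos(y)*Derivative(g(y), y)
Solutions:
 g(y) = C1 + Integral(y/cos(y), y)


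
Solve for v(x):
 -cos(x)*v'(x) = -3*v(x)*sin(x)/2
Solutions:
 v(x) = C1/cos(x)^(3/2)


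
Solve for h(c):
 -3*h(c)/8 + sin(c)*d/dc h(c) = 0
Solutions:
 h(c) = C1*(cos(c) - 1)^(3/16)/(cos(c) + 1)^(3/16)


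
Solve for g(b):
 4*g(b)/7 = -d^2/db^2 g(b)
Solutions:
 g(b) = C1*sin(2*sqrt(7)*b/7) + C2*cos(2*sqrt(7)*b/7)


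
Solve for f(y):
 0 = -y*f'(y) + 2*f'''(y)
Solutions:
 f(y) = C1 + Integral(C2*airyai(2^(2/3)*y/2) + C3*airybi(2^(2/3)*y/2), y)


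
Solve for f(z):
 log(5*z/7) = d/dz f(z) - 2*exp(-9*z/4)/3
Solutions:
 f(z) = C1 + z*log(z) + z*(-log(7) - 1 + log(5)) - 8*exp(-9*z/4)/27


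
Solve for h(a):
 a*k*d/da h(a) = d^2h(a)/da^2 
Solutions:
 h(a) = Piecewise((-sqrt(2)*sqrt(pi)*C1*erf(sqrt(2)*a*sqrt(-k)/2)/(2*sqrt(-k)) - C2, (k > 0) | (k < 0)), (-C1*a - C2, True))


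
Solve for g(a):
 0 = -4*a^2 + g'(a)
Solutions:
 g(a) = C1 + 4*a^3/3


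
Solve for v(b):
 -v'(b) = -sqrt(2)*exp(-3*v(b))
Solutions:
 v(b) = log(C1 + 3*sqrt(2)*b)/3
 v(b) = log((-3^(1/3) - 3^(5/6)*I)*(C1 + sqrt(2)*b)^(1/3)/2)
 v(b) = log((-3^(1/3) + 3^(5/6)*I)*(C1 + sqrt(2)*b)^(1/3)/2)


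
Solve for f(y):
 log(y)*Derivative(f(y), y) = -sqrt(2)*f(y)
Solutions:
 f(y) = C1*exp(-sqrt(2)*li(y))


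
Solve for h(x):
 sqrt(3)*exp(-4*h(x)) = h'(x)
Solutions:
 h(x) = log(-I*(C1 + 4*sqrt(3)*x)^(1/4))
 h(x) = log(I*(C1 + 4*sqrt(3)*x)^(1/4))
 h(x) = log(-(C1 + 4*sqrt(3)*x)^(1/4))
 h(x) = log(C1 + 4*sqrt(3)*x)/4


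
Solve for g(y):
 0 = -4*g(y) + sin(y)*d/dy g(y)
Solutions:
 g(y) = C1*(cos(y)^2 - 2*cos(y) + 1)/(cos(y)^2 + 2*cos(y) + 1)


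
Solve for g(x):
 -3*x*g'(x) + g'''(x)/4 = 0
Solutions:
 g(x) = C1 + Integral(C2*airyai(12^(1/3)*x) + C3*airybi(12^(1/3)*x), x)


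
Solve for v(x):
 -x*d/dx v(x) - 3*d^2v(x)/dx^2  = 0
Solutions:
 v(x) = C1 + C2*erf(sqrt(6)*x/6)


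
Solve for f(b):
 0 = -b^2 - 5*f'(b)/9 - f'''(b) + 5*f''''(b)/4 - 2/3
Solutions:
 f(b) = C1 + C2*exp(b*(-2^(1/3)*(5*sqrt(6585) + 407)^(1/3) - 8*2^(2/3)/(5*sqrt(6585) + 407)^(1/3) + 8)/30)*sin(2^(1/3)*sqrt(3)*b*(-(5*sqrt(6585) + 407)^(1/3) + 8*2^(1/3)/(5*sqrt(6585) + 407)^(1/3))/30) + C3*exp(b*(-2^(1/3)*(5*sqrt(6585) + 407)^(1/3) - 8*2^(2/3)/(5*sqrt(6585) + 407)^(1/3) + 8)/30)*cos(2^(1/3)*sqrt(3)*b*(-(5*sqrt(6585) + 407)^(1/3) + 8*2^(1/3)/(5*sqrt(6585) + 407)^(1/3))/30) + C4*exp(b*(8*2^(2/3)/(5*sqrt(6585) + 407)^(1/3) + 4 + 2^(1/3)*(5*sqrt(6585) + 407)^(1/3))/15) - 3*b^3/5 + 132*b/25


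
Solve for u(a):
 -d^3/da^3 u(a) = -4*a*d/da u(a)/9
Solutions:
 u(a) = C1 + Integral(C2*airyai(2^(2/3)*3^(1/3)*a/3) + C3*airybi(2^(2/3)*3^(1/3)*a/3), a)


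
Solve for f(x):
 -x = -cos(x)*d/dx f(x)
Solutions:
 f(x) = C1 + Integral(x/cos(x), x)


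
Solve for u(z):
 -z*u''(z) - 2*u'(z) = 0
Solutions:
 u(z) = C1 + C2/z


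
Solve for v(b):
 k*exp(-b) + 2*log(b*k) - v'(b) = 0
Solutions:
 v(b) = C1 + 2*b*log(b*k) - 2*b - k*exp(-b)


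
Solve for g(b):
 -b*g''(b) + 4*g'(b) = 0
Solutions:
 g(b) = C1 + C2*b^5


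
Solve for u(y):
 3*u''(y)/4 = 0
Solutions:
 u(y) = C1 + C2*y


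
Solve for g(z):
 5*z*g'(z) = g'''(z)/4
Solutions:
 g(z) = C1 + Integral(C2*airyai(20^(1/3)*z) + C3*airybi(20^(1/3)*z), z)


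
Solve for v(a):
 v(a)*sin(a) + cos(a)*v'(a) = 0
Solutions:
 v(a) = C1*cos(a)


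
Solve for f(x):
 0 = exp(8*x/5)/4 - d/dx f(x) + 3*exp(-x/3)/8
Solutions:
 f(x) = C1 + 5*exp(8*x/5)/32 - 9*exp(-x/3)/8


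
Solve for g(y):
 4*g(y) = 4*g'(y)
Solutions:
 g(y) = C1*exp(y)


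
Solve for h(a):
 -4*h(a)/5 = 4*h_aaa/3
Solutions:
 h(a) = C3*exp(-3^(1/3)*5^(2/3)*a/5) + (C1*sin(3^(5/6)*5^(2/3)*a/10) + C2*cos(3^(5/6)*5^(2/3)*a/10))*exp(3^(1/3)*5^(2/3)*a/10)


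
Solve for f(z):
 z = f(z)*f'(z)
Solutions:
 f(z) = -sqrt(C1 + z^2)
 f(z) = sqrt(C1 + z^2)


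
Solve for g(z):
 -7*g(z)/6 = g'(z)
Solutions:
 g(z) = C1*exp(-7*z/6)


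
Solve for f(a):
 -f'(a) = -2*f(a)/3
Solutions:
 f(a) = C1*exp(2*a/3)


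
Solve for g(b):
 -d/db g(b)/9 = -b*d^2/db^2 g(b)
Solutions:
 g(b) = C1 + C2*b^(10/9)


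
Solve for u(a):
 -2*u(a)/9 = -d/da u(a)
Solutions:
 u(a) = C1*exp(2*a/9)


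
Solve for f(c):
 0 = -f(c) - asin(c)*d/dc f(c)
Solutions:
 f(c) = C1*exp(-Integral(1/asin(c), c))


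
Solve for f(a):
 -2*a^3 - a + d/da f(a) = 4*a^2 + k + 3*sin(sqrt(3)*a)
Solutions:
 f(a) = C1 + a^4/2 + 4*a^3/3 + a^2/2 + a*k - sqrt(3)*cos(sqrt(3)*a)


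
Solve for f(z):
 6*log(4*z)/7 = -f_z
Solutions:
 f(z) = C1 - 6*z*log(z)/7 - 12*z*log(2)/7 + 6*z/7


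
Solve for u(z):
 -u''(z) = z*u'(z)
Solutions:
 u(z) = C1 + C2*erf(sqrt(2)*z/2)


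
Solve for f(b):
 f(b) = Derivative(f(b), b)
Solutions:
 f(b) = C1*exp(b)


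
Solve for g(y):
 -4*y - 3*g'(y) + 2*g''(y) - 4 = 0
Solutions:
 g(y) = C1 + C2*exp(3*y/2) - 2*y^2/3 - 20*y/9


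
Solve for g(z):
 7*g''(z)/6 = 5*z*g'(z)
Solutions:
 g(z) = C1 + C2*erfi(sqrt(105)*z/7)


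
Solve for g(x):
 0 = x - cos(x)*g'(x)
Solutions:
 g(x) = C1 + Integral(x/cos(x), x)


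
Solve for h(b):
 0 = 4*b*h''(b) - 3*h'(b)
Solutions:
 h(b) = C1 + C2*b^(7/4)


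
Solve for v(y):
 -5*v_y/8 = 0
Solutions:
 v(y) = C1


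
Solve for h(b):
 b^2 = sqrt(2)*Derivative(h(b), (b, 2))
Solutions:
 h(b) = C1 + C2*b + sqrt(2)*b^4/24


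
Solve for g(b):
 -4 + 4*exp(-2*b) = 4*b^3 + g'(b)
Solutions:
 g(b) = C1 - b^4 - 4*b - 2*exp(-2*b)


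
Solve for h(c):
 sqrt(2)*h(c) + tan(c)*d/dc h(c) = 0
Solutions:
 h(c) = C1/sin(c)^(sqrt(2))


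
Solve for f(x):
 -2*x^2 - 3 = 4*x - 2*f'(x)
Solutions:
 f(x) = C1 + x^3/3 + x^2 + 3*x/2


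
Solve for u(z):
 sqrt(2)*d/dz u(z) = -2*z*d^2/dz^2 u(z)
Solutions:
 u(z) = C1 + C2*z^(1 - sqrt(2)/2)


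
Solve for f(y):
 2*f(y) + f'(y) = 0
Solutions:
 f(y) = C1*exp(-2*y)


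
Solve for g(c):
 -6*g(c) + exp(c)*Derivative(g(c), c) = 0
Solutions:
 g(c) = C1*exp(-6*exp(-c))


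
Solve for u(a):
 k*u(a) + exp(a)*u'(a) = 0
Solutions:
 u(a) = C1*exp(k*exp(-a))


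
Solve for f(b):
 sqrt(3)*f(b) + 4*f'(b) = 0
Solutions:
 f(b) = C1*exp(-sqrt(3)*b/4)


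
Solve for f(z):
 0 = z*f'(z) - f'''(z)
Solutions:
 f(z) = C1 + Integral(C2*airyai(z) + C3*airybi(z), z)


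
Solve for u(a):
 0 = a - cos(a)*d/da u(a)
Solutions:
 u(a) = C1 + Integral(a/cos(a), a)


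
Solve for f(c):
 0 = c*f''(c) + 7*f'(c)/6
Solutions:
 f(c) = C1 + C2/c^(1/6)


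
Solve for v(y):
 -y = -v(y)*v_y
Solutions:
 v(y) = -sqrt(C1 + y^2)
 v(y) = sqrt(C1 + y^2)


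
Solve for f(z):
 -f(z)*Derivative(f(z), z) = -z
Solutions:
 f(z) = -sqrt(C1 + z^2)
 f(z) = sqrt(C1 + z^2)


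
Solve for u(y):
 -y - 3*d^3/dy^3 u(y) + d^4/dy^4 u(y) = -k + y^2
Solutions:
 u(y) = C1 + C2*y + C3*y^2 + C4*exp(3*y) - y^5/180 - 5*y^4/216 + y^3*(9*k - 5)/162


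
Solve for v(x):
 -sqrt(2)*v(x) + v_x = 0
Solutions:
 v(x) = C1*exp(sqrt(2)*x)


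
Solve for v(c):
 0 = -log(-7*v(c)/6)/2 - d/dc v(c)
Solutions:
 2*Integral(1/(log(-_y) - log(6) + log(7)), (_y, v(c))) = C1 - c


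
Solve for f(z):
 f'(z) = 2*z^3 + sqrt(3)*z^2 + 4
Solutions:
 f(z) = C1 + z^4/2 + sqrt(3)*z^3/3 + 4*z


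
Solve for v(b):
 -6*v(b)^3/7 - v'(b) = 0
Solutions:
 v(b) = -sqrt(14)*sqrt(-1/(C1 - 6*b))/2
 v(b) = sqrt(14)*sqrt(-1/(C1 - 6*b))/2


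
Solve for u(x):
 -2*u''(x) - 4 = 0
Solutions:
 u(x) = C1 + C2*x - x^2


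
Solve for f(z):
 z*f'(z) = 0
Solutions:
 f(z) = C1


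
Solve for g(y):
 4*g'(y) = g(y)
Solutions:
 g(y) = C1*exp(y/4)


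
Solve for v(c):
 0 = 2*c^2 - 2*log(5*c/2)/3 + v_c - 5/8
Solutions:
 v(c) = C1 - 2*c^3/3 + 2*c*log(c)/3 - 2*c*log(2)/3 - c/24 + 2*c*log(5)/3


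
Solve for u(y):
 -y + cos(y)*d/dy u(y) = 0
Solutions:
 u(y) = C1 + Integral(y/cos(y), y)


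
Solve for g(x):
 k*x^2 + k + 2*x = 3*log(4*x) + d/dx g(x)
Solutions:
 g(x) = C1 + k*x^3/3 + k*x + x^2 - 3*x*log(x) - x*log(64) + 3*x


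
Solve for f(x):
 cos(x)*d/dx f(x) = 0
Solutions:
 f(x) = C1


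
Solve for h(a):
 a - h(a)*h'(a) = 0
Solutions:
 h(a) = -sqrt(C1 + a^2)
 h(a) = sqrt(C1 + a^2)
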